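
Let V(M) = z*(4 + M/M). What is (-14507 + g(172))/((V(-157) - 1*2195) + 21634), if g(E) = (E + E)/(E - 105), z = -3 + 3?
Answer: -971625/1302413 ≈ -0.74602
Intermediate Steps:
z = 0
V(M) = 0 (V(M) = 0*(4 + M/M) = 0*(4 + 1) = 0*5 = 0)
g(E) = 2*E/(-105 + E) (g(E) = (2*E)/(-105 + E) = 2*E/(-105 + E))
(-14507 + g(172))/((V(-157) - 1*2195) + 21634) = (-14507 + 2*172/(-105 + 172))/((0 - 1*2195) + 21634) = (-14507 + 2*172/67)/((0 - 2195) + 21634) = (-14507 + 2*172*(1/67))/(-2195 + 21634) = (-14507 + 344/67)/19439 = -971625/67*1/19439 = -971625/1302413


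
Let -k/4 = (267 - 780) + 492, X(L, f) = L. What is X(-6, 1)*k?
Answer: -504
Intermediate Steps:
k = 84 (k = -4*((267 - 780) + 492) = -4*(-513 + 492) = -4*(-21) = 84)
X(-6, 1)*k = -6*84 = -504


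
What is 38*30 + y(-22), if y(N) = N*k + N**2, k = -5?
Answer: 1734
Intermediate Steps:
y(N) = N**2 - 5*N (y(N) = N*(-5) + N**2 = -5*N + N**2 = N**2 - 5*N)
38*30 + y(-22) = 38*30 - 22*(-5 - 22) = 1140 - 22*(-27) = 1140 + 594 = 1734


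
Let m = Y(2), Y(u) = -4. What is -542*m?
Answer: 2168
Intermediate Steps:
m = -4
-542*m = -542*(-4) = 2168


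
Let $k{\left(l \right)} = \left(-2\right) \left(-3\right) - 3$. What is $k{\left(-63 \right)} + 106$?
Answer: $109$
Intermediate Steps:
$k{\left(l \right)} = 3$ ($k{\left(l \right)} = 6 - 3 = 3$)
$k{\left(-63 \right)} + 106 = 3 + 106 = 109$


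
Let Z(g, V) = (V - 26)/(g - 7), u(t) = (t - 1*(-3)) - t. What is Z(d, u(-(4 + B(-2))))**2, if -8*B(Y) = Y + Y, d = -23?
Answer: 529/900 ≈ 0.58778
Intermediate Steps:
B(Y) = -Y/4 (B(Y) = -(Y + Y)/8 = -Y/4)
u(t) = 3 (u(t) = (t + 3) - t = (3 + t) - t = 3)
Z(g, V) = (-26 + V)/(-7 + g)
Z(d, u(-(4 + B(-2))))**2 = ((-26 + 3)/(-7 - 23))**2 = (-23/(-30))**2 = (-1/30*(-23))**2 = (23/30)**2 = 529/900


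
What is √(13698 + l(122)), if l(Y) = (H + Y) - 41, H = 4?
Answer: √13783 ≈ 117.40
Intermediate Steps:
l(Y) = -37 + Y (l(Y) = (4 + Y) - 41 = -37 + Y)
√(13698 + l(122)) = √(13698 + (-37 + 122)) = √(13698 + 85) = √13783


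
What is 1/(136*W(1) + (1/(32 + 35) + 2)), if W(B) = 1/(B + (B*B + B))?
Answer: 201/9517 ≈ 0.021120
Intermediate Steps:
W(B) = 1/(B² + 2*B) (W(B) = 1/(B + (B² + B)) = 1/(B + (B + B²)) = 1/(B² + 2*B))
1/(136*W(1) + (1/(32 + 35) + 2)) = 1/(136*(1/(1*(2 + 1))) + (1/(32 + 35) + 2)) = 1/(136*(1/3) + (1/67 + 2)) = 1/(136*(1*(⅓)) + (1/67 + 2)) = 1/(136*(⅓) + 135/67) = 1/(136/3 + 135/67) = 1/(9517/201) = 201/9517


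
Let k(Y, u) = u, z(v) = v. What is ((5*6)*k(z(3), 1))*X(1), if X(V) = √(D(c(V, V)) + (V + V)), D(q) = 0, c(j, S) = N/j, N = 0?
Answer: 30*√2 ≈ 42.426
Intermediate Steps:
c(j, S) = 0 (c(j, S) = 0/j = 0)
X(V) = √2*√V (X(V) = √(0 + (V + V)) = √(0 + 2*V) = √(2*V) = √2*√V)
((5*6)*k(z(3), 1))*X(1) = ((5*6)*1)*(√2*√1) = (30*1)*(√2*1) = 30*√2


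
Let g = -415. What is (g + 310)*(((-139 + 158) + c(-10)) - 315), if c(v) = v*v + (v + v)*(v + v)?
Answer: -21420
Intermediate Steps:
c(v) = 5*v**2 (c(v) = v**2 + (2*v)*(2*v) = v**2 + 4*v**2 = 5*v**2)
(g + 310)*(((-139 + 158) + c(-10)) - 315) = (-415 + 310)*(((-139 + 158) + 5*(-10)**2) - 315) = -105*((19 + 5*100) - 315) = -105*((19 + 500) - 315) = -105*(519 - 315) = -105*204 = -21420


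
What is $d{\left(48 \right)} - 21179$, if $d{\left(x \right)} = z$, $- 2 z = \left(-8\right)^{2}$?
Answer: $-21211$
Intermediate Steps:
$z = -32$ ($z = - \frac{\left(-8\right)^{2}}{2} = \left(- \frac{1}{2}\right) 64 = -32$)
$d{\left(x \right)} = -32$
$d{\left(48 \right)} - 21179 = -32 - 21179 = -21211$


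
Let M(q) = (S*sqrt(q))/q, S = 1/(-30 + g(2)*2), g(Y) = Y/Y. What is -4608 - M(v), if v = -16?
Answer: -4608 - I/112 ≈ -4608.0 - 0.0089286*I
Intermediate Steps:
g(Y) = 1
S = -1/28 (S = 1/(-30 + 1*2) = 1/(-30 + 2) = 1/(-28) = -1/28 ≈ -0.035714)
M(q) = -1/(28*sqrt(q)) (M(q) = (-sqrt(q)/28)/q = -1/(28*sqrt(q)))
-4608 - M(v) = -4608 - (-1)/(28*sqrt(-16)) = -4608 - (-1)*(-I/4)/28 = -4608 - I/112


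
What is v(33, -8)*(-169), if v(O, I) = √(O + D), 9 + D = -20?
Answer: -338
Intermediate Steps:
D = -29 (D = -9 - 20 = -29)
v(O, I) = √(-29 + O) (v(O, I) = √(O - 29) = √(-29 + O))
v(33, -8)*(-169) = √(-29 + 33)*(-169) = √4*(-169) = 2*(-169) = -338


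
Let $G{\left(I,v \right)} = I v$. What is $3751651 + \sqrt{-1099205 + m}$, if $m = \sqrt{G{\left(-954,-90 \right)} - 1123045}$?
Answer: $3751651 + \sqrt{-1099205 + i \sqrt{1037185}} \approx 3.7517 \cdot 10^{6} + 1048.4 i$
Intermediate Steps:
$m = i \sqrt{1037185}$ ($m = \sqrt{\left(-954\right) \left(-90\right) - 1123045} = \sqrt{85860 - 1123045} = \sqrt{-1037185} = i \sqrt{1037185} \approx 1018.4 i$)
$3751651 + \sqrt{-1099205 + m} = 3751651 + \sqrt{-1099205 + i \sqrt{1037185}}$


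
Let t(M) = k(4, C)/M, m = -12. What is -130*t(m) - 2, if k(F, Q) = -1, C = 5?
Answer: -77/6 ≈ -12.833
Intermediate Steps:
t(M) = -1/M
-130*t(m) - 2 = -(-130)/(-12) - 2 = -(-130)*(-1)/12 - 2 = -130*1/12 - 2 = -65/6 - 2 = -77/6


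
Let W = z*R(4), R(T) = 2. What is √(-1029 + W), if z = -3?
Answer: 3*I*√115 ≈ 32.171*I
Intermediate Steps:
W = -6 (W = -3*2 = -6)
√(-1029 + W) = √(-1029 - 6) = √(-1035) = 3*I*√115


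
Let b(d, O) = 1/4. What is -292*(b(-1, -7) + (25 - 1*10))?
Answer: -4453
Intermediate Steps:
b(d, O) = ¼
-292*(b(-1, -7) + (25 - 1*10)) = -292*(¼ + (25 - 1*10)) = -292*(¼ + (25 - 10)) = -292*(¼ + 15) = -292*61/4 = -4453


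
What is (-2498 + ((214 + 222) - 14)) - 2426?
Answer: -4502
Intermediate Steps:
(-2498 + ((214 + 222) - 14)) - 2426 = (-2498 + (436 - 14)) - 2426 = (-2498 + 422) - 2426 = -2076 - 2426 = -4502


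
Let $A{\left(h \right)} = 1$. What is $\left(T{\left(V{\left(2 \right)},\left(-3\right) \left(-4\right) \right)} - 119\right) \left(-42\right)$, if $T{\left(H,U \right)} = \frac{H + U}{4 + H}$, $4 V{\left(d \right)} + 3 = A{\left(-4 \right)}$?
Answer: $4860$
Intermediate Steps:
$V{\left(d \right)} = - \frac{1}{2}$ ($V{\left(d \right)} = - \frac{3}{4} + \frac{1}{4} \cdot 1 = - \frac{3}{4} + \frac{1}{4} = - \frac{1}{2}$)
$T{\left(H,U \right)} = \frac{H + U}{4 + H}$
$\left(T{\left(V{\left(2 \right)},\left(-3\right) \left(-4\right) \right)} - 119\right) \left(-42\right) = \left(\frac{- \frac{1}{2} - -12}{4 - \frac{1}{2}} - 119\right) \left(-42\right) = \left(\frac{- \frac{1}{2} + 12}{\frac{7}{2}} - 119\right) \left(-42\right) = \left(\frac{2}{7} \cdot \frac{23}{2} - 119\right) \left(-42\right) = \left(\frac{23}{7} - 119\right) \left(-42\right) = \left(- \frac{810}{7}\right) \left(-42\right) = 4860$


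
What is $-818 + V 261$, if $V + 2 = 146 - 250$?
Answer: $-28484$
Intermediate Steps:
$V = -106$ ($V = -2 + \left(146 - 250\right) = -2 - 104 = -106$)
$-818 + V 261 = -818 - 27666 = -28484$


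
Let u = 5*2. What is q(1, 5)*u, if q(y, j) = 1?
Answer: 10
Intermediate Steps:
u = 10
q(1, 5)*u = 1*10 = 10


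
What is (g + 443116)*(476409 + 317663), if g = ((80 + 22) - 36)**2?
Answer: 355324985984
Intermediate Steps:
g = 4356 (g = (102 - 36)**2 = 66**2 = 4356)
(g + 443116)*(476409 + 317663) = (4356 + 443116)*(476409 + 317663) = 447472*794072 = 355324985984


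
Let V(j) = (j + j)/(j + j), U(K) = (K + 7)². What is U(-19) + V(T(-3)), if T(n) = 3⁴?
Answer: 145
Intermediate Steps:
T(n) = 81
U(K) = (7 + K)²
V(j) = 1 (V(j) = (2*j)/((2*j)) = (2*j)*(1/(2*j)) = 1)
U(-19) + V(T(-3)) = (7 - 19)² + 1 = (-12)² + 1 = 144 + 1 = 145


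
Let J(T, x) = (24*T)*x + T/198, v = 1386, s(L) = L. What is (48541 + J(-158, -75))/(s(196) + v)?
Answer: 16480540/78309 ≈ 210.46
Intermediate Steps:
J(T, x) = T/198 + 24*T*x (J(T, x) = 24*T*x + T*(1/198) = 24*T*x + T/198 = T/198 + 24*T*x)
(48541 + J(-158, -75))/(s(196) + v) = (48541 + (1/198)*(-158)*(1 + 4752*(-75)))/(196 + 1386) = (48541 + (1/198)*(-158)*(1 - 356400))/1582 = (48541 + (1/198)*(-158)*(-356399))*(1/1582) = (48541 + 28155521/99)*(1/1582) = (32961080/99)*(1/1582) = 16480540/78309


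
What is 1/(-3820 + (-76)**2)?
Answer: 1/1956 ≈ 0.00051125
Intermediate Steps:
1/(-3820 + (-76)**2) = 1/(-3820 + 5776) = 1/1956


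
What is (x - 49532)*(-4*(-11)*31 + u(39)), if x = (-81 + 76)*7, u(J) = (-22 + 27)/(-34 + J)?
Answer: -67658955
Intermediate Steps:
u(J) = 5/(-34 + J)
x = -35 (x = -5*7 = -35)
(x - 49532)*(-4*(-11)*31 + u(39)) = (-35 - 49532)*(-4*(-11)*31 + 5/(-34 + 39)) = -49567*(44*31 + 5/5) = -49567*(1364 + 5*(1/5)) = -49567*(1364 + 1) = -49567*1365 = -67658955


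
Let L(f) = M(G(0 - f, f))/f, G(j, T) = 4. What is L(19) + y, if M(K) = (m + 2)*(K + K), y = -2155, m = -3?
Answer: -40953/19 ≈ -2155.4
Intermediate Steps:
M(K) = -2*K (M(K) = (-3 + 2)*(K + K) = -2*K)
L(f) = -8/f (L(f) = (-2*4)/f = -8/f)
L(19) + y = -8/19 - 2155 = -40953/19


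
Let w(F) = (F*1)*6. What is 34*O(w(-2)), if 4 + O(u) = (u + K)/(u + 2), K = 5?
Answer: -561/5 ≈ -112.20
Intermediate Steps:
w(F) = 6*F (w(F) = F*6 = 6*F)
O(u) = -4 + (5 + u)/(2 + u) (O(u) = -4 + (u + 5)/(u + 2) = -4 + (5 + u)/(2 + u))
34*O(w(-2)) = 34*(3*(-1 - 6*(-2))/(2 + 6*(-2))) = 34*(3*(-1 - 1*(-12))/(2 - 12)) = 34*(3*(-1 + 12)/(-10)) = 34*(3*(-⅒)*11) = 34*(-33/10) = -561/5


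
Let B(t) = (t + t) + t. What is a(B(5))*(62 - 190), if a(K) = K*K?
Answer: -28800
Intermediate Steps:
B(t) = 3*t (B(t) = 2*t + t = 3*t)
a(K) = K²
a(B(5))*(62 - 190) = (3*5)²*(62 - 190) = 15²*(-128) = 225*(-128) = -28800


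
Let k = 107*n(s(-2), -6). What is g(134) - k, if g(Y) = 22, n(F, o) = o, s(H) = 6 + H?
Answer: 664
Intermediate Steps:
k = -642 (k = 107*(-6) = -642)
g(134) - k = 22 - 1*(-642) = 22 + 642 = 664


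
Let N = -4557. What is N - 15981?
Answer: -20538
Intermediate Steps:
N - 15981 = -4557 - 15981 = -20538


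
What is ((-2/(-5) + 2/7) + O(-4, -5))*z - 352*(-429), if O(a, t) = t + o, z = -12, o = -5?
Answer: 5289192/35 ≈ 1.5112e+5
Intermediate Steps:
O(a, t) = -5 + t (O(a, t) = t - 5 = -5 + t)
((-2/(-5) + 2/7) + O(-4, -5))*z - 352*(-429) = ((-2/(-5) + 2/7) + (-5 - 5))*(-12) - 352*(-429) = ((-2*(-⅕) + 2*(⅐)) - 10)*(-12) + 151008 = ((⅖ + 2/7) - 10)*(-12) + 151008 = (24/35 - 10)*(-12) + 151008 = -326/35*(-12) + 151008 = 3912/35 + 151008 = 5289192/35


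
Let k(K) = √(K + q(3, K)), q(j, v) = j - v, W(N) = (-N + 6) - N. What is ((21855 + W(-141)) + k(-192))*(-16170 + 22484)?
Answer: 139810902 + 6314*√3 ≈ 1.3982e+8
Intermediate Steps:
W(N) = 6 - 2*N (W(N) = (6 - N) - N = 6 - 2*N)
k(K) = √3 (k(K) = √(K + (3 - K)) = √3)
((21855 + W(-141)) + k(-192))*(-16170 + 22484) = ((21855 + (6 - 2*(-141))) + √3)*(-16170 + 22484) = ((21855 + (6 + 282)) + √3)*6314 = ((21855 + 288) + √3)*6314 = (22143 + √3)*6314 = 139810902 + 6314*√3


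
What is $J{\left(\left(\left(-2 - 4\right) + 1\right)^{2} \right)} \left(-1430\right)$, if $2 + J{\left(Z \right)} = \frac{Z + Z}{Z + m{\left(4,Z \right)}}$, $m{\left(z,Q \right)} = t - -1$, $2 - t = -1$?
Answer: $\frac{11440}{29} \approx 394.48$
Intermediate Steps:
$t = 3$ ($t = 2 - -1 = 2 + 1 = 3$)
$m{\left(z,Q \right)} = 4$ ($m{\left(z,Q \right)} = 3 - -1 = 3 + 1 = 4$)
$J{\left(Z \right)} = -2 + \frac{2 Z}{4 + Z}$ ($J{\left(Z \right)} = -2 + \frac{Z + Z}{Z + 4} = -2 + \frac{2 Z}{4 + Z}$)
$J{\left(\left(\left(-2 - 4\right) + 1\right)^{2} \right)} \left(-1430\right) = - \frac{8}{4 + \left(\left(-2 - 4\right) + 1\right)^{2}} \left(-1430\right) = - \frac{8}{4 + \left(-6 + 1\right)^{2}} \left(-1430\right) = - \frac{8}{4 + \left(-5\right)^{2}} \left(-1430\right) = - \frac{8}{4 + 25} \left(-1430\right) = - \frac{8}{29} \left(-1430\right) = \left(-8\right) \frac{1}{29} \left(-1430\right) = \left(- \frac{8}{29}\right) \left(-1430\right) = \frac{11440}{29}$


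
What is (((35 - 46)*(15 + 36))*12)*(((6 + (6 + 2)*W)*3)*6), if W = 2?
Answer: -2665872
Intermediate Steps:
(((35 - 46)*(15 + 36))*12)*(((6 + (6 + 2)*W)*3)*6) = (((35 - 46)*(15 + 36))*12)*(((6 + (6 + 2)*2)*3)*6) = (-11*51*12)*(((6 + 8*2)*3)*6) = (-561*12)*(((6 + 16)*3)*6) = -6732*22*3*6 = -444312*6 = -6732*396 = -2665872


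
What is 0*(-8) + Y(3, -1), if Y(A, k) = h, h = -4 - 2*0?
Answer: -4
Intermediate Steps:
h = -4 (h = -4 + 0 = -4)
Y(A, k) = -4
0*(-8) + Y(3, -1) = 0*(-8) - 4 = 0 - 4 = -4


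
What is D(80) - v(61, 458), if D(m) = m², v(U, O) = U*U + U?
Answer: 2618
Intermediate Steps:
v(U, O) = U + U² (v(U, O) = U² + U = U + U²)
D(80) - v(61, 458) = 80² - 61*(1 + 61) = 6400 - 61*62 = 6400 - 1*3782 = 6400 - 3782 = 2618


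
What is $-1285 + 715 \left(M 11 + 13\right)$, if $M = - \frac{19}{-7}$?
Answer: $\frac{205505}{7} \approx 29358.0$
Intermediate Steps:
$M = \frac{19}{7}$ ($M = \left(-19\right) \left(- \frac{1}{7}\right) = \frac{19}{7} \approx 2.7143$)
$-1285 + 715 \left(M 11 + 13\right) = -1285 + 715 \left(\frac{19}{7} \cdot 11 + 13\right) = -1285 + 715 \left(\frac{209}{7} + 13\right) = -1285 + 715 \cdot \frac{300}{7} = -1285 + \frac{214500}{7} = \frac{205505}{7}$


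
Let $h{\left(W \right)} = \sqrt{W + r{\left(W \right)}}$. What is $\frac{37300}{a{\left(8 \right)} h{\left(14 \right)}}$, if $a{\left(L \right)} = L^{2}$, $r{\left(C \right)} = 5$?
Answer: $\frac{9325 \sqrt{19}}{304} \approx 133.71$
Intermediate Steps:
$h{\left(W \right)} = \sqrt{5 + W}$ ($h{\left(W \right)} = \sqrt{W + 5} = \sqrt{5 + W}$)
$\frac{37300}{a{\left(8 \right)} h{\left(14 \right)}} = \frac{37300}{8^{2} \sqrt{5 + 14}} = \frac{37300}{64 \sqrt{19}} = 37300 \frac{\sqrt{19}}{1216} = \frac{9325 \sqrt{19}}{304}$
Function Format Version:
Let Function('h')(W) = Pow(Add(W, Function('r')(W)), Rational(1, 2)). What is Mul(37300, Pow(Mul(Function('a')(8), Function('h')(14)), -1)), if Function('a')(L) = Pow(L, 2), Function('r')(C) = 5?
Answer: Mul(Rational(9325, 304), Pow(19, Rational(1, 2))) ≈ 133.71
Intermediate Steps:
Function('h')(W) = Pow(Add(5, W), Rational(1, 2)) (Function('h')(W) = Pow(Add(W, 5), Rational(1, 2)) = Pow(Add(5, W), Rational(1, 2)))
Mul(37300, Pow(Mul(Function('a')(8), Function('h')(14)), -1)) = Mul(37300, Pow(Mul(Pow(8, 2), Pow(Add(5, 14), Rational(1, 2))), -1)) = Mul(37300, Pow(Mul(64, Pow(19, Rational(1, 2))), -1)) = Mul(37300, Mul(Rational(1, 1216), Pow(19, Rational(1, 2)))) = Mul(Rational(9325, 304), Pow(19, Rational(1, 2)))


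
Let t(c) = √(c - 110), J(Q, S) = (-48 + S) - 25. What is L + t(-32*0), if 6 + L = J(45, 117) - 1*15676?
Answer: -15638 + I*√110 ≈ -15638.0 + 10.488*I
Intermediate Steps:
J(Q, S) = -73 + S
t(c) = √(-110 + c)
L = -15638 (L = -6 + ((-73 + 117) - 1*15676) = -6 + (44 - 15676) = -6 - 15632 = -15638)
L + t(-32*0) = -15638 + √(-110 - 32*0) = -15638 + √(-110 + 0) = -15638 + √(-110) = -15638 + I*√110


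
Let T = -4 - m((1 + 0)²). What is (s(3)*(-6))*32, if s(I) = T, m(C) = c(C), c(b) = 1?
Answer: 960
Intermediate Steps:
m(C) = 1
T = -5 (T = -4 - 1*1 = -4 - 1 = -5)
s(I) = -5
(s(3)*(-6))*32 = -5*(-6)*32 = 30*32 = 960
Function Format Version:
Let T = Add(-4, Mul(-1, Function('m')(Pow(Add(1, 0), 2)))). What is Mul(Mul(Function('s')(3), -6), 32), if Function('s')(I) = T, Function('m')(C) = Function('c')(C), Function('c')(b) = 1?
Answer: 960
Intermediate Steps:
Function('m')(C) = 1
T = -5 (T = Add(-4, Mul(-1, 1)) = Add(-4, -1) = -5)
Function('s')(I) = -5
Mul(Mul(Function('s')(3), -6), 32) = Mul(Mul(-5, -6), 32) = Mul(30, 32) = 960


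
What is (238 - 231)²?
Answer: 49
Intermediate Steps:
(238 - 231)² = 7² = 49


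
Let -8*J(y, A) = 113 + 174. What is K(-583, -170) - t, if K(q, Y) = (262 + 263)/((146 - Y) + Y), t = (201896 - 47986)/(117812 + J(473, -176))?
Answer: 314892845/137562514 ≈ 2.2891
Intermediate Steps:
J(y, A) = -287/8 (J(y, A) = -(113 + 174)/8 = -1/8*287 = -287/8)
t = 1231280/942209 (t = (201896 - 47986)/(117812 - 287/8) = 153910/(942209/8) = 153910*(8/942209) = 1231280/942209 ≈ 1.3068)
K(q, Y) = 525/146
K(-583, -170) - t = 525/146 - 1*1231280/942209 = 525/146 - 1231280/942209 = 314892845/137562514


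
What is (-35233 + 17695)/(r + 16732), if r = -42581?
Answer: 17538/25849 ≈ 0.67848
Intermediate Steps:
(-35233 + 17695)/(r + 16732) = (-35233 + 17695)/(-42581 + 16732) = -17538/(-25849) = -17538*(-1/25849) = 17538/25849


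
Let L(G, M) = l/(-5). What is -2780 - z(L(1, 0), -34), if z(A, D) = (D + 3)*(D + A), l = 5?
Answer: -3865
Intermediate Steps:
L(G, M) = -1 (L(G, M) = 5/(-5) = 5*(-1/5) = -1)
z(A, D) = (3 + D)*(A + D)
-2780 - z(L(1, 0), -34) = -2780 - ((-34)**2 + 3*(-1) + 3*(-34) - 1*(-34)) = -2780 - (1156 - 3 - 102 + 34) = -2780 - 1*1085 = -2780 - 1085 = -3865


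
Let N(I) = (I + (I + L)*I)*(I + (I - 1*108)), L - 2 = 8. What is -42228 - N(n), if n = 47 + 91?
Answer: -3496644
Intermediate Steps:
L = 10 (L = 2 + 8 = 10)
n = 138
N(I) = (-108 + 2*I)*(I + I*(10 + I)) (N(I) = (I + (I + 10)*I)*(I + (I - 1*108)) = (I + (10 + I)*I)*(I + (I - 108)) = (I + I*(10 + I))*(I + (-108 + I)) = (I + I*(10 + I))*(-108 + 2*I) = (-108 + 2*I)*(I + I*(10 + I)))
-42228 - N(n) = -42228 - 2*138*(-594 + 138² - 43*138) = -42228 - 2*138*(-594 + 19044 - 5934) = -42228 - 2*138*12516 = -42228 - 1*3454416 = -42228 - 3454416 = -3496644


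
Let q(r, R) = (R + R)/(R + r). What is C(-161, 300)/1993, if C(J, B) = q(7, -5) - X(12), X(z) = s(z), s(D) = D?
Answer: -17/1993 ≈ -0.0085299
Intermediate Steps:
q(r, R) = 2*R/(R + r) (q(r, R) = (2*R)/(R + r) = 2*R/(R + r))
X(z) = z
C(J, B) = -17 (C(J, B) = 2*(-5)/(-5 + 7) - 1*12 = 2*(-5)/2 - 12 = 2*(-5)*(1/2) - 12 = -5 - 12 = -17)
C(-161, 300)/1993 = -17/1993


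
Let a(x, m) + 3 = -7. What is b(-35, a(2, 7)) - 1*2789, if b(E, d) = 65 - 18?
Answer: -2742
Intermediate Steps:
a(x, m) = -10 (a(x, m) = -3 - 7 = -10)
b(E, d) = 47
b(-35, a(2, 7)) - 1*2789 = 47 - 1*2789 = 47 - 2789 = -2742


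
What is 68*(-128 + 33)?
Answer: -6460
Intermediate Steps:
68*(-128 + 33) = 68*(-95) = -6460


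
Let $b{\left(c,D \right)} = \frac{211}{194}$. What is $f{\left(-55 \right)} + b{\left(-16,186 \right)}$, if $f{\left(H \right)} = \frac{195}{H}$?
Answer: $- \frac{5245}{2134} \approx -2.4578$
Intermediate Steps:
$b{\left(c,D \right)} = \frac{211}{194}$ ($b{\left(c,D \right)} = 211 \cdot \frac{1}{194} = \frac{211}{194}$)
$f{\left(-55 \right)} + b{\left(-16,186 \right)} = \frac{195}{-55} + \frac{211}{194} = 195 \left(- \frac{1}{55}\right) + \frac{211}{194} = - \frac{39}{11} + \frac{211}{194} = - \frac{5245}{2134}$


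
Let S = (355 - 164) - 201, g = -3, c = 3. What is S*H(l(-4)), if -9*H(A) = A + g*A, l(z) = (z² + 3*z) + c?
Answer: -140/9 ≈ -15.556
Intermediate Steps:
l(z) = 3 + z² + 3*z (l(z) = (z² + 3*z) + 3 = 3 + z² + 3*z)
S = -10 (S = 191 - 201 = -10)
H(A) = 2*A/9 (H(A) = -(A - 3*A)/9 = -(-2)*A/9 = 2*A/9)
S*H(l(-4)) = -20*(3 + (-4)² + 3*(-4))/9 = -20*(3 + 16 - 12)/9 = -20*7/9 = -10*14/9 = -140/9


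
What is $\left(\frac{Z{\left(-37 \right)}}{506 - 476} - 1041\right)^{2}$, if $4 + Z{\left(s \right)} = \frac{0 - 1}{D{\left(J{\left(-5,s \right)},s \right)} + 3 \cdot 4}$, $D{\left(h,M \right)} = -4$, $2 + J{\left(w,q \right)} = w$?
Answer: $\frac{6937390681}{6400} \approx 1.084 \cdot 10^{6}$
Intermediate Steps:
$J{\left(w,q \right)} = -2 + w$
$Z{\left(s \right)} = - \frac{33}{8}$ ($Z{\left(s \right)} = -4 + \frac{0 - 1}{-4 + 3 \cdot 4} = -4 - \frac{1}{-4 + 12} = -4 - \frac{1}{8} = - \frac{33}{8}$)
$\left(\frac{Z{\left(-37 \right)}}{506 - 476} - 1041\right)^{2} = \left(- \frac{33}{8 \left(506 - 476\right)} - 1041\right)^{2} = \left(- \frac{33}{8 \cdot 30} - 1041\right)^{2} = \left(\left(- \frac{33}{8}\right) \frac{1}{30} - 1041\right)^{2} = \left(- \frac{11}{80} - 1041\right)^{2} = \left(- \frac{83291}{80}\right)^{2} = \frac{6937390681}{6400}$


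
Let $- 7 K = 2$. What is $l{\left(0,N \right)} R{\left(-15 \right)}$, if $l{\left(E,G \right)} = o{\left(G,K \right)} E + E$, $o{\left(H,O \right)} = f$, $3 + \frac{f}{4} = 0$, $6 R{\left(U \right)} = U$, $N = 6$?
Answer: $0$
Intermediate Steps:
$R{\left(U \right)} = \frac{U}{6}$
$K = - \frac{2}{7}$ ($K = \left(- \frac{1}{7}\right) 2 = - \frac{2}{7} \approx -0.28571$)
$f = -12$ ($f = -12 + 4 \cdot 0 = -12 + 0 = -12$)
$o{\left(H,O \right)} = -12$
$l{\left(E,G \right)} = - 11 E$ ($l{\left(E,G \right)} = - 12 E + E = - 11 E$)
$l{\left(0,N \right)} R{\left(-15 \right)} = \left(-11\right) 0 \cdot \frac{1}{6} \left(-15\right) = 0 \left(- \frac{5}{2}\right) = 0$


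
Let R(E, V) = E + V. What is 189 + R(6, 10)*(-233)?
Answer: -3539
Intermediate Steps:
189 + R(6, 10)*(-233) = 189 + (6 + 10)*(-233) = 189 + 16*(-233) = 189 - 3728 = -3539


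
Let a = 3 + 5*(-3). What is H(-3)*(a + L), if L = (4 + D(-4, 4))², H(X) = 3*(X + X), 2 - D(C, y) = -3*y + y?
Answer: -3312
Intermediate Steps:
D(C, y) = 2 + 2*y (D(C, y) = 2 - (-3*y + y) = 2 - (-2)*y = 2 + 2*y)
H(X) = 6*X (H(X) = 3*(2*X) = 6*X)
a = -12 (a = 3 - 15 = -12)
L = 196 (L = (4 + (2 + 2*4))² = (4 + (2 + 8))² = (4 + 10)² = 14² = 196)
H(-3)*(a + L) = (6*(-3))*(-12 + 196) = -18*184 = -3312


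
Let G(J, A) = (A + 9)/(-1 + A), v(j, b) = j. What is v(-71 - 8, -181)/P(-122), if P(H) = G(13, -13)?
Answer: -553/2 ≈ -276.50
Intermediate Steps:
G(J, A) = (9 + A)/(-1 + A)
P(H) = 2/7 (P(H) = (9 - 13)/(-1 - 13) = -4/(-14) = -1/14*(-4) = 2/7)
v(-71 - 8, -181)/P(-122) = (-71 - 8)/(2/7) = -79*7/2 = -553/2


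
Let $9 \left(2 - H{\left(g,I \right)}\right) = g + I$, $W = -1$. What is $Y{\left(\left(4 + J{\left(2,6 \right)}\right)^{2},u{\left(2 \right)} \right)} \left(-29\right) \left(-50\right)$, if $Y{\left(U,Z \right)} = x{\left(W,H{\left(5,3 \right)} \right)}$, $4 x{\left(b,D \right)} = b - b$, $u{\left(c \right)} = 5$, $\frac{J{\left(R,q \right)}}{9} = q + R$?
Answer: $0$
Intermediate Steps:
$H{\left(g,I \right)} = 2 - \frac{I}{9} - \frac{g}{9}$ ($H{\left(g,I \right)} = 2 - \frac{g + I}{9} = 2 - \frac{I + g}{9} = 2 - \left(\frac{I}{9} + \frac{g}{9}\right) = 2 - \frac{I}{9} - \frac{g}{9}$)
$J{\left(R,q \right)} = 9 R + 9 q$ ($J{\left(R,q \right)} = 9 \left(q + R\right) = 9 \left(R + q\right) = 9 R + 9 q$)
$x{\left(b,D \right)} = 0$ ($x{\left(b,D \right)} = \frac{b - b}{4} = \frac{1}{4} \cdot 0 = 0$)
$Y{\left(U,Z \right)} = 0$
$Y{\left(\left(4 + J{\left(2,6 \right)}\right)^{2},u{\left(2 \right)} \right)} \left(-29\right) \left(-50\right) = 0 \left(-29\right) \left(-50\right) = 0 \left(-50\right) = 0$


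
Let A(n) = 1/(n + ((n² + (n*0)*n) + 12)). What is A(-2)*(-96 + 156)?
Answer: 30/7 ≈ 4.2857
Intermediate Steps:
A(n) = 1/(12 + n + n²) (A(n) = 1/(n + ((n² + 0*n) + 12)) = 1/(n + ((n² + 0) + 12)) = 1/(n + (n² + 12)) = 1/(n + (12 + n²)) = 1/(12 + n + n²))
A(-2)*(-96 + 156) = (-96 + 156)/(12 - 2 + (-2)²) = 60/(12 - 2 + 4) = 60/14 = (1/14)*60 = 30/7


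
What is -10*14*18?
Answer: -2520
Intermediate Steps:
-10*14*18 = -140*18 = -2520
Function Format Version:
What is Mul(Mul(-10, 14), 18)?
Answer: -2520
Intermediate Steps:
Mul(Mul(-10, 14), 18) = Mul(-140, 18) = -2520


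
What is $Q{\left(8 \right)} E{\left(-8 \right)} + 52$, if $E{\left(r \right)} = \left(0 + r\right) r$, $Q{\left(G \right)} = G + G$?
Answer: $1076$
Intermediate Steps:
$Q{\left(G \right)} = 2 G$
$E{\left(r \right)} = r^{2}$ ($E{\left(r \right)} = r r = r^{2}$)
$Q{\left(8 \right)} E{\left(-8 \right)} + 52 = 2 \cdot 8 \left(-8\right)^{2} + 52 = 16 \cdot 64 + 52 = 1024 + 52 = 1076$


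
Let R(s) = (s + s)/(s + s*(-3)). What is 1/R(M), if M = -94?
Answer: -1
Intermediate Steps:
R(s) = -1 (R(s) = (2*s)/(s - 3*s) = (2*s)/((-2*s)) = (2*s)*(-1/(2*s)) = -1)
1/R(M) = 1/(-1) = -1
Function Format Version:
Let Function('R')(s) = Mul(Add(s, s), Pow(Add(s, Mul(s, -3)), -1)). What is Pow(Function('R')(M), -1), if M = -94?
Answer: -1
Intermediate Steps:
Function('R')(s) = -1 (Function('R')(s) = Mul(Mul(2, s), Pow(Add(s, Mul(-3, s)), -1)) = Mul(Mul(2, s), Pow(Mul(-2, s), -1)) = Mul(Mul(2, s), Mul(Rational(-1, 2), Pow(s, -1))) = -1)
Pow(Function('R')(M), -1) = Pow(-1, -1) = -1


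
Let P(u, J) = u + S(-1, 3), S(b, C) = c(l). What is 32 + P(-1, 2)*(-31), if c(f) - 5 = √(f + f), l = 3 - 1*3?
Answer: -92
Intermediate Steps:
l = 0 (l = 3 - 3 = 0)
c(f) = 5 + √2*√f (c(f) = 5 + √(f + f) = 5 + √(2*f) = 5 + √2*√f)
S(b, C) = 5 (S(b, C) = 5 + √2*√0 = 5 + √2*0 = 5 + 0 = 5)
P(u, J) = 5 + u (P(u, J) = u + 5 = 5 + u)
32 + P(-1, 2)*(-31) = 32 + (5 - 1)*(-31) = 32 + 4*(-31) = 32 - 124 = -92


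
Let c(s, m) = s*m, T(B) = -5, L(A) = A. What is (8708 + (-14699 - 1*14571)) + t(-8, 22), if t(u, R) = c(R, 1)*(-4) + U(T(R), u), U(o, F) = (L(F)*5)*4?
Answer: -20810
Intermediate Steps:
c(s, m) = m*s
U(o, F) = 20*F (U(o, F) = (F*5)*4 = (5*F)*4 = 20*F)
t(u, R) = -4*R + 20*u (t(u, R) = (1*R)*(-4) + 20*u = R*(-4) + 20*u = -4*R + 20*u)
(8708 + (-14699 - 1*14571)) + t(-8, 22) = (8708 + (-14699 - 1*14571)) + (-4*22 + 20*(-8)) = (8708 + (-14699 - 14571)) + (-88 - 160) = (8708 - 29270) - 248 = -20562 - 248 = -20810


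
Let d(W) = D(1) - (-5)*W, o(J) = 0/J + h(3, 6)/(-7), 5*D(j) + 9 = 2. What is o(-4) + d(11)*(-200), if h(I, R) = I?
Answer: -75043/7 ≈ -10720.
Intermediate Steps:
D(j) = -7/5 (D(j) = -9/5 + (⅕)*2 = -9/5 + ⅖ = -7/5)
o(J) = -3/7 (o(J) = 0/J + 3/(-7) = 0 + 3*(-⅐) = 0 - 3/7 = -3/7)
d(W) = -7/5 + 5*W (d(W) = -7/5 - (-5)*W = -7/5 + 5*W)
o(-4) + d(11)*(-200) = -3/7 + (-7/5 + 5*11)*(-200) = -3/7 + (-7/5 + 55)*(-200) = -3/7 + (268/5)*(-200) = -3/7 - 10720 = -75043/7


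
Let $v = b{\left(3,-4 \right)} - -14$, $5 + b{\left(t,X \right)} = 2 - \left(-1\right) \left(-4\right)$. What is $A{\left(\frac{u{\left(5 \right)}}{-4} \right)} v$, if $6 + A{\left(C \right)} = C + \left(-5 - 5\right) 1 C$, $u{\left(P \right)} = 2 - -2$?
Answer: $21$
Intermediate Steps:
$u{\left(P \right)} = 4$ ($u{\left(P \right)} = 2 + 2 = 4$)
$b{\left(t,X \right)} = -7$ ($b{\left(t,X \right)} = -5 + \left(2 - \left(-1\right) \left(-4\right)\right) = -5 + \left(2 - 4\right) = -5 - 2 = -7$)
$v = 7$ ($v = -7 - -14 = -7 + 14 = 7$)
$A{\left(C \right)} = -6 - 9 C$ ($A{\left(C \right)} = -6 + \left(C + \left(-5 - 5\right) 1 C\right) = -6 + \left(C + \left(-10\right) 1 C\right) = -6 + \left(C - 10 C\right) = -6 - 9 C$)
$A{\left(\frac{u{\left(5 \right)}}{-4} \right)} v = \left(-6 - 9 \frac{4}{-4}\right) 7 = \left(-6 - 9 \cdot 4 \left(- \frac{1}{4}\right)\right) 7 = \left(-6 - -9\right) 7 = \left(-6 + 9\right) 7 = 3 \cdot 7 = 21$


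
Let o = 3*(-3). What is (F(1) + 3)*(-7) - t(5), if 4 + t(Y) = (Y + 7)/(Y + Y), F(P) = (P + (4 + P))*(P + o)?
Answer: 1589/5 ≈ 317.80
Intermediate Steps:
o = -9
F(P) = (-9 + P)*(4 + 2*P) (F(P) = (P + (4 + P))*(P - 9) = (4 + 2*P)*(-9 + P) = (-9 + P)*(4 + 2*P))
t(Y) = -4 + (7 + Y)/(2*Y) (t(Y) = -4 + (Y + 7)/(Y + Y) = -4 + (7 + Y)/((2*Y)) = -4 + (7 + Y)*(1/(2*Y)) = -4 + (7 + Y)/(2*Y))
(F(1) + 3)*(-7) - t(5) = ((-36 - 14*1 + 2*1**2) + 3)*(-7) - 7*(1 - 1*5)/(2*5) = ((-36 - 14 + 2*1) + 3)*(-7) - 7*(1 - 5)/(2*5) = ((-36 - 14 + 2) + 3)*(-7) - 7*(-4)/(2*5) = (-48 + 3)*(-7) - 1*(-14/5) = -45*(-7) + 14/5 = 315 + 14/5 = 1589/5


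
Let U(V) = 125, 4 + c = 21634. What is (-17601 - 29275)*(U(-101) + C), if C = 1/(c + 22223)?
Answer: -256956700376/43853 ≈ -5.8595e+6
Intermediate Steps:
c = 21630 (c = -4 + 21634 = 21630)
C = 1/43853 (C = 1/(21630 + 22223) = 1/43853 ≈ 2.2803e-5)
(-17601 - 29275)*(U(-101) + C) = (-17601 - 29275)*(125 + 1/43853) = -46876*5481626/43853 = -256956700376/43853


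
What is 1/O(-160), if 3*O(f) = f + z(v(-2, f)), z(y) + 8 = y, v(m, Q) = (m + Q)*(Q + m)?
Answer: 1/8692 ≈ 0.00011505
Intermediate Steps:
v(m, Q) = (Q + m)² (v(m, Q) = (Q + m)*(Q + m) = (Q + m)²)
z(y) = -8 + y
O(f) = -8/3 + f/3 + (-2 + f)²/3 (O(f) = (f + (-8 + (f - 2)²))/3 = (f + (-8 + (-2 + f)²))/3 = (-8 + f + (-2 + f)²)/3 = -8/3 + f/3 + (-2 + f)²/3)
1/O(-160) = 1/(-8/3 + (⅓)*(-160) + (-2 - 160)²/3) = 1/(-8/3 - 160/3 + (⅓)*(-162)²) = 1/(-8/3 - 160/3 + (⅓)*26244) = 1/(-8/3 - 160/3 + 8748) = 1/8692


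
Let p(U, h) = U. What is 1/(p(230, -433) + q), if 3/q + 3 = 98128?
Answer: 98125/22568753 ≈ 0.0043478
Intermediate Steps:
q = 3/98125 (q = 3/(-3 + 98128) = 3/98125 ≈ 3.0573e-5)
1/(p(230, -433) + q) = 1/(230 + 3/98125) = 1/(22568753/98125) = 98125/22568753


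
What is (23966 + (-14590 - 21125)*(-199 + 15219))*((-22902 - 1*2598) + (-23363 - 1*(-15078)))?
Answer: 18122792059190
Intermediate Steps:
(23966 + (-14590 - 21125)*(-199 + 15219))*((-22902 - 1*2598) + (-23363 - 1*(-15078))) = (23966 - 35715*15020)*((-22902 - 2598) + (-23363 + 15078)) = (23966 - 536439300)*(-25500 - 8285) = -536415334*(-33785) = 18122792059190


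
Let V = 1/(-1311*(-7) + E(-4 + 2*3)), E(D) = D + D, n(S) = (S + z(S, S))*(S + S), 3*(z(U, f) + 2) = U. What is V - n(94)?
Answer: -638630357/27543 ≈ -23187.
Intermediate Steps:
z(U, f) = -2 + U/3
n(S) = 2*S*(-2 + 4*S/3) (n(S) = (S + (-2 + S/3))*(S + S) = (-2 + 4*S/3)*(2*S) = 2*S*(-2 + 4*S/3))
E(D) = 2*D
V = 1/9181 (V = 1/(-1311*(-7) + 2*(-4 + 2*3)) = 1/(9177 + 2*(-4 + 6)) = 1/(9177 + 2*2) = 1/(9177 + 4) = 1/9181 ≈ 0.00010892)
V - n(94) = 1/9181 - 4*94*(-3 + 2*94)/3 = 1/9181 - 4*94*(-3 + 188)/3 = 1/9181 - 4*94*185/3 = 1/9181 - 1*69560/3 = 1/9181 - 69560/3 = -638630357/27543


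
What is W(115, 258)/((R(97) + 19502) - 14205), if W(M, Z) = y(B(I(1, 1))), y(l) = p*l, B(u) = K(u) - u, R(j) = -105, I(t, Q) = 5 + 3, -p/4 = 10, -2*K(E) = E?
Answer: 60/649 ≈ 0.092450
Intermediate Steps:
K(E) = -E/2
p = -40 (p = -4*10 = -40)
I(t, Q) = 8
B(u) = -3*u/2 (B(u) = -u/2 - u = -3*u/2)
y(l) = -40*l
W(M, Z) = 480 (W(M, Z) = -(-60)*8 = -40*(-12) = 480)
W(115, 258)/((R(97) + 19502) - 14205) = 480/((-105 + 19502) - 14205) = 480/(19397 - 14205) = 480/5192 = 480*(1/5192) = 60/649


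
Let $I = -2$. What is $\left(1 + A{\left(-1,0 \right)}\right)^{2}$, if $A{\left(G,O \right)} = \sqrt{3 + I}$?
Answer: $4$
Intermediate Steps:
$A{\left(G,O \right)} = 1$ ($A{\left(G,O \right)} = \sqrt{3 - 2} = \sqrt{1} = 1$)
$\left(1 + A{\left(-1,0 \right)}\right)^{2} = \left(1 + 1\right)^{2} = 2^{2} = 4$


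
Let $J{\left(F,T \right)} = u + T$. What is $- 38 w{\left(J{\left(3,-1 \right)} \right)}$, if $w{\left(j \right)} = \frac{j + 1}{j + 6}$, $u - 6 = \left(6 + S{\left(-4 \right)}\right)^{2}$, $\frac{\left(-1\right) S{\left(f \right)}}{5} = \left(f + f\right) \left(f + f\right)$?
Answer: $- \frac{3746876}{98607} \approx -37.998$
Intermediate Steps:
$S{\left(f \right)} = - 20 f^{2}$ ($S{\left(f \right)} = - 5 \left(f + f\right) \left(f + f\right) = - 5 \cdot 2 f 2 f = - 5 \cdot 4 f^{2} = - 20 f^{2}$)
$u = 98602$ ($u = 6 + \left(6 - 20 \left(-4\right)^{2}\right)^{2} = 6 + \left(6 - 320\right)^{2} = 6 + \left(-314\right)^{2} = 6 + 98596 = 98602$)
$J{\left(F,T \right)} = 98602 + T$
$w{\left(j \right)} = \frac{1 + j}{6 + j}$
$- 38 w{\left(J{\left(3,-1 \right)} \right)} = - 38 \frac{1 + \left(98602 - 1\right)}{6 + \left(98602 - 1\right)} = - 38 \frac{1 + 98601}{6 + 98601} = - 38 \cdot \frac{1}{98607} \cdot 98602 = \left(-38\right) \frac{98602}{98607} = - \frac{3746876}{98607}$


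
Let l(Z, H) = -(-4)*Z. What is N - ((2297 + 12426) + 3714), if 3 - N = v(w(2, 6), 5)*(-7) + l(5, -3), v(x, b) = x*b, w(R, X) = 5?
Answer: -18279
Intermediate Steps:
v(x, b) = b*x
l(Z, H) = 4*Z
N = 158 (N = 3 - ((5*5)*(-7) + 4*5) = 3 - (25*(-7) + 20) = 3 - (-175 + 20) = 3 - 1*(-155) = 3 + 155 = 158)
N - ((2297 + 12426) + 3714) = 158 - ((2297 + 12426) + 3714) = 158 - (14723 + 3714) = 158 - 1*18437 = 158 - 18437 = -18279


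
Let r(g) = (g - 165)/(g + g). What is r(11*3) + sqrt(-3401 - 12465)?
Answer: -2 + I*sqrt(15866) ≈ -2.0 + 125.96*I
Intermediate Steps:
r(g) = (-165 + g)/(2*g) (r(g) = (-165 + g)/((2*g)) = (-165 + g)*(1/(2*g)) = (-165 + g)/(2*g))
r(11*3) + sqrt(-3401 - 12465) = (-165 + 11*3)/(2*((11*3))) + sqrt(-3401 - 12465) = (1/2)*(-165 + 33)/33 + sqrt(-15866) = (1/2)*(1/33)*(-132) + I*sqrt(15866) = -2 + I*sqrt(15866)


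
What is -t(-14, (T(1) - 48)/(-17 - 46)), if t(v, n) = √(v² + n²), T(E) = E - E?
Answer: -2*√21673/21 ≈ -14.021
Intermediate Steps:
T(E) = 0
t(v, n) = √(n² + v²)
-t(-14, (T(1) - 48)/(-17 - 46)) = -√(((0 - 48)/(-17 - 46))² + (-14)²) = -√((-48/(-63))² + 196) = -√((-48*(-1/63))² + 196) = -√((16/21)² + 196) = -√(256/441 + 196) = -√(86692/441) = -2*√21673/21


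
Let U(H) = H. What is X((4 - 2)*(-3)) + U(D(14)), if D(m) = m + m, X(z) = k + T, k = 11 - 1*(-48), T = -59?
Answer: 28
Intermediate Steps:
k = 59 (k = 11 + 48 = 59)
X(z) = 0 (X(z) = 59 - 59 = 0)
D(m) = 2*m
X((4 - 2)*(-3)) + U(D(14)) = 0 + 2*14 = 0 + 28 = 28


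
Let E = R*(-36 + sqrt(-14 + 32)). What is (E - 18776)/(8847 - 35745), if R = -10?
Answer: 9208/13449 + 5*sqrt(2)/4483 ≈ 0.68624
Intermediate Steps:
E = 360 - 30*sqrt(2) (E = -10*(-36 + sqrt(-14 + 32)) = -10*(-36 + sqrt(18)) = -10*(-36 + 3*sqrt(2)) = 360 - 30*sqrt(2) ≈ 317.57)
(E - 18776)/(8847 - 35745) = ((360 - 30*sqrt(2)) - 18776)/(8847 - 35745) = (-18416 - 30*sqrt(2))/(-26898) = (-18416 - 30*sqrt(2))*(-1/26898) = 9208/13449 + 5*sqrt(2)/4483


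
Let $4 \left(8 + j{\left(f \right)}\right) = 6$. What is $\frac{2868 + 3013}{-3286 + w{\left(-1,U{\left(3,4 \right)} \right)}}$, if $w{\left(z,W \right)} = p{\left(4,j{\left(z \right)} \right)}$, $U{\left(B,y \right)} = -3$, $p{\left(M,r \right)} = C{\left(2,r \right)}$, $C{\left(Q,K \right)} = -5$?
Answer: $- \frac{5881}{3291} \approx -1.787$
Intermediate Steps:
$j{\left(f \right)} = - \frac{13}{2}$ ($j{\left(f \right)} = -8 + \frac{1}{4} \cdot 6 = -8 + \frac{3}{2} = - \frac{13}{2}$)
$p{\left(M,r \right)} = -5$
$w{\left(z,W \right)} = -5$
$\frac{2868 + 3013}{-3286 + w{\left(-1,U{\left(3,4 \right)} \right)}} = \frac{2868 + 3013}{-3286 - 5} = \frac{5881}{-3291} = 5881 \left(- \frac{1}{3291}\right) = - \frac{5881}{3291}$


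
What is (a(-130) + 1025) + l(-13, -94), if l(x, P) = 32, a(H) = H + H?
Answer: 797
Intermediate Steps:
a(H) = 2*H
(a(-130) + 1025) + l(-13, -94) = (2*(-130) + 1025) + 32 = (-260 + 1025) + 32 = 765 + 32 = 797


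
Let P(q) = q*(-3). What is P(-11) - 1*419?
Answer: -386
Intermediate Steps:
P(q) = -3*q
P(-11) - 1*419 = -3*(-11) - 1*419 = 33 - 419 = -386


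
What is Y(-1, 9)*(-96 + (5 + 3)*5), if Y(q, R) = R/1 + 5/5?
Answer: -560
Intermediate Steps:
Y(q, R) = 1 + R (Y(q, R) = R*1 + 5*(⅕) = R + 1 = 1 + R)
Y(-1, 9)*(-96 + (5 + 3)*5) = (1 + 9)*(-96 + (5 + 3)*5) = 10*(-96 + 8*5) = 10*(-96 + 40) = 10*(-56) = -560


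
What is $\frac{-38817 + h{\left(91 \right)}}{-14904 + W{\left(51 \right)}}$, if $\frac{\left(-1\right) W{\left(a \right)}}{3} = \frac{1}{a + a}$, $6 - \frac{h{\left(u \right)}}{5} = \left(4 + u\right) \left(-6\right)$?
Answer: $\frac{111078}{46067} \approx 2.4112$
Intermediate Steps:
$h{\left(u \right)} = 150 + 30 u$ ($h{\left(u \right)} = 30 - 5 \left(4 + u\right) \left(-6\right) = 30 - 5 \left(-24 - 6 u\right) = 30 + \left(120 + 30 u\right) = 150 + 30 u$)
$W{\left(a \right)} = - \frac{3}{2 a}$ ($W{\left(a \right)} = - \frac{3}{a + a} = - \frac{3}{2 a}$)
$\frac{-38817 + h{\left(91 \right)}}{-14904 + W{\left(51 \right)}} = \frac{-38817 + \left(150 + 30 \cdot 91\right)}{-14904 - \frac{3}{2 \cdot 51}} = \frac{-38817 + \left(150 + 2730\right)}{-14904 - \frac{1}{34}} = \frac{-38817 + 2880}{-14904 - \frac{1}{34}} = - \frac{35937}{- \frac{506737}{34}} = \left(-35937\right) \left(- \frac{34}{506737}\right) = \frac{111078}{46067}$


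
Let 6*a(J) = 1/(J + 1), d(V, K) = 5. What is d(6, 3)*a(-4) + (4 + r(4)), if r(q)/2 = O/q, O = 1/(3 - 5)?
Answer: 125/36 ≈ 3.4722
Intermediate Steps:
a(J) = 1/(6*(1 + J)) (a(J) = 1/(6*(J + 1)) = 1/(6*(1 + J)))
O = -1/2 (O = 1/(-2) = -1/2 ≈ -0.50000)
r(q) = -1/q (r(q) = 2*(-1/(2*q)) = -1/q)
d(6, 3)*a(-4) + (4 + r(4)) = 5*(1/(6*(1 - 4))) + (4 - 1/4) = 5*((1/6)/(-3)) + (4 - 1*1/4) = 5*((1/6)*(-1/3)) + (4 - 1/4) = 5*(-1/18) + 15/4 = -5/18 + 15/4 = 125/36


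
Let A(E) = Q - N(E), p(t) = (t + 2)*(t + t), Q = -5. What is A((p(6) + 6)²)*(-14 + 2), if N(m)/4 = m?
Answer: 499452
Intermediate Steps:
N(m) = 4*m
p(t) = 2*t*(2 + t) (p(t) = (2 + t)*(2*t) = 2*t*(2 + t))
A(E) = -5 - 4*E
A((p(6) + 6)²)*(-14 + 2) = (-5 - 4*(2*6*(2 + 6) + 6)²)*(-14 + 2) = (-5 - 4*(2*6*8 + 6)²)*(-12) = (-5 - 4*(96 + 6)²)*(-12) = (-5 - 4*102²)*(-12) = (-5 - 4*10404)*(-12) = (-5 - 41616)*(-12) = -41621*(-12) = 499452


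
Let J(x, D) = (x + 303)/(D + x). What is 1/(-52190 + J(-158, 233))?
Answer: -15/782821 ≈ -1.9161e-5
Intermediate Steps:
J(x, D) = (303 + x)/(D + x)
1/(-52190 + J(-158, 233)) = 1/(-52190 + (303 - 158)/(233 - 158)) = 1/(-52190 + 145/75) = 1/(-52190 + (1/75)*145) = 1/(-52190 + 29/15) = 1/(-782821/15) = -15/782821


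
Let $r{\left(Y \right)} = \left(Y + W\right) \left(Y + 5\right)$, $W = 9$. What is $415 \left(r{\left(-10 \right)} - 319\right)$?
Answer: $-130310$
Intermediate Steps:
$r{\left(Y \right)} = \left(5 + Y\right) \left(9 + Y\right)$ ($r{\left(Y \right)} = \left(Y + 9\right) \left(Y + 5\right) = \left(9 + Y\right) \left(5 + Y\right) = \left(5 + Y\right) \left(9 + Y\right)$)
$415 \left(r{\left(-10 \right)} - 319\right) = 415 \left(\left(45 + \left(-10\right)^{2} + 14 \left(-10\right)\right) - 319\right) = 415 \left(\left(45 + 100 - 140\right) - 319\right) = 415 \left(5 - 319\right) = 415 \left(-314\right) = -130310$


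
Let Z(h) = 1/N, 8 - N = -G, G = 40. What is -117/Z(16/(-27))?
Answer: -5616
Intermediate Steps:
N = 48 (N = 8 - (-1)*40 = 8 - 1*(-40) = 8 + 40 = 48)
Z(h) = 1/48
-117/Z(16/(-27)) = -117/(1/48) = 48*(-117) = -5616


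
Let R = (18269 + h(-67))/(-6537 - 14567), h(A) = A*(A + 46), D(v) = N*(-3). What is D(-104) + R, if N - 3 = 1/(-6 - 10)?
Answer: -205655/21104 ≈ -9.7448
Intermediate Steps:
N = 47/16 (N = 3 + 1/(-6 - 10) = 3 + 1/(-16) = 3 - 1/16 = 47/16 ≈ 2.9375)
D(v) = -141/16 (D(v) = (47/16)*(-3) = -141/16)
h(A) = A*(46 + A)
R = -4919/5276 (R = (18269 - 67*(46 - 67))/(-6537 - 14567) = (18269 - 67*(-21))/(-21104) = (18269 + 1407)*(-1/21104) = 19676*(-1/21104) = -4919/5276 ≈ -0.93233)
D(-104) + R = -141/16 - 4919/5276 = -205655/21104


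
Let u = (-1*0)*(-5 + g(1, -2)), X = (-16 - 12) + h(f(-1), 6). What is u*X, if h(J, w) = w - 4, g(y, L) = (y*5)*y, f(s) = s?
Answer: 0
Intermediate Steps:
g(y, L) = 5*y**2 (g(y, L) = (5*y)*y = 5*y**2)
h(J, w) = -4 + w
X = -26 (X = (-16 - 12) + (-4 + 6) = -28 + 2 = -26)
u = 0 (u = (-1*0)*(-5 + 5*1**2) = 0*(-5 + 5*1) = 0*(-5 + 5) = 0*0 = 0)
u*X = 0*(-26) = 0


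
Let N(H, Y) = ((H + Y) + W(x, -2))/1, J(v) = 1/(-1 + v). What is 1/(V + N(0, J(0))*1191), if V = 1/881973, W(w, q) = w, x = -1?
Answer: -881973/2100859685 ≈ -0.00041982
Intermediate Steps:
N(H, Y) = -1 + H + Y (N(H, Y) = ((H + Y) - 1)/1 = (-1 + H + Y)*1 = -1 + H + Y)
V = 1/881973 ≈ 1.1338e-6
1/(V + N(0, J(0))*1191) = 1/(1/881973 + (-1 + 0 + 1/(-1 + 0))*1191) = 1/(1/881973 + (-1 + 0 + 1/(-1))*1191) = 1/(1/881973 + (-1 + 0 - 1)*1191) = 1/(1/881973 - 2*1191) = 1/(1/881973 - 2382) = 1/(-2100859685/881973) = -881973/2100859685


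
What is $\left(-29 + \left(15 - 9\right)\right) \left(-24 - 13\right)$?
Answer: $851$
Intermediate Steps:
$\left(-29 + \left(15 - 9\right)\right) \left(-24 - 13\right) = \left(-29 + 6\right) \left(-24 - 13\right) = \left(-23\right) \left(-37\right) = 851$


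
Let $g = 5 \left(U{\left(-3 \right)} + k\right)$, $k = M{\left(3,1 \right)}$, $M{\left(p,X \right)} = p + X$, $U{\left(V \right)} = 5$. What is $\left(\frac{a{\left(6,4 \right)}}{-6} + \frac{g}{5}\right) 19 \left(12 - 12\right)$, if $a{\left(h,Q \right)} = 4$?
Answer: $0$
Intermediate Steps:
$M{\left(p,X \right)} = X + p$
$k = 4$ ($k = 1 + 3 = 4$)
$g = 45$ ($g = 5 \left(5 + 4\right) = 5 \cdot 9 = 45$)
$\left(\frac{a{\left(6,4 \right)}}{-6} + \frac{g}{5}\right) 19 \left(12 - 12\right) = \left(\frac{4}{-6} + \frac{45}{5}\right) 19 \left(12 - 12\right) = \left(4 \left(- \frac{1}{6}\right) + 45 \cdot \frac{1}{5}\right) 19 \cdot 0 = \left(- \frac{2}{3} + 9\right) 0 = \frac{25}{3} \cdot 0 = 0$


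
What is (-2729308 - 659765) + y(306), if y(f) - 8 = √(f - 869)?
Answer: -3389065 + I*√563 ≈ -3.3891e+6 + 23.728*I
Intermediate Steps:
y(f) = 8 + √(-869 + f) (y(f) = 8 + √(f - 869) = 8 + √(-869 + f))
(-2729308 - 659765) + y(306) = (-2729308 - 659765) + (8 + √(-869 + 306)) = -3389073 + (8 + √(-563)) = -3389073 + (8 + I*√563) = -3389065 + I*√563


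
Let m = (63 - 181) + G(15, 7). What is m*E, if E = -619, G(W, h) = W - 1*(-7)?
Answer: 59424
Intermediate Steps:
G(W, h) = 7 + W (G(W, h) = W + 7 = 7 + W)
m = -96 (m = (63 - 181) + (7 + 15) = -118 + 22 = -96)
m*E = -96*(-619) = 59424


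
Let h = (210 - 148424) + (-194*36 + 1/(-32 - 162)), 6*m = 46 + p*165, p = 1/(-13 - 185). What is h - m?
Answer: -541977721/3492 ≈ -1.5521e+5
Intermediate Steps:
p = -1/198 (p = 1/(-198) = -1/198 ≈ -0.0050505)
m = 271/36 (m = (46 - 1/198*165)/6 = (46 - 5/6)/6 = (1/6)*(271/6) = 271/36 ≈ 7.5278)
h = -30108413/194 (h = -148214 + (-6984 + 1/(-194)) = -148214 + (-6984 - 1/194) = -148214 - 1354897/194 = -30108413/194 ≈ -1.5520e+5)
h - m = -30108413/194 - 1*271/36 = -30108413/194 - 271/36 = -541977721/3492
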